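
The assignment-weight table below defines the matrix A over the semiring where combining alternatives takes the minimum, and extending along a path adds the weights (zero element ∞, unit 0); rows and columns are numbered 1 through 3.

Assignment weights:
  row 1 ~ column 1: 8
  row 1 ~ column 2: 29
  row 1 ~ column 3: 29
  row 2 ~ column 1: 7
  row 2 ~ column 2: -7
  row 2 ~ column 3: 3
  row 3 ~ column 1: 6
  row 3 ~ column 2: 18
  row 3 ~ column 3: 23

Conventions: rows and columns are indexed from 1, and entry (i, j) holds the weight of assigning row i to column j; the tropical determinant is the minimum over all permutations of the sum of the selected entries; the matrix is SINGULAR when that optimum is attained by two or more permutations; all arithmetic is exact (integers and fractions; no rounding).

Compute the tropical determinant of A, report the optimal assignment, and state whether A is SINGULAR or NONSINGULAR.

σ = (1, 2, 3): 8 + (-7) + 23 = 24
σ = (1, 3, 2): 8 + 3 + 18 = 29
σ = (2, 1, 3): 29 + 7 + 23 = 59
σ = (2, 3, 1): 29 + 3 + 6 = 38
σ = (3, 1, 2): 29 + 7 + 18 = 54
σ = (3, 2, 1): 29 + (-7) + 6 = 28
Optimal value attained by: σ = (1, 2, 3).
Answer: det⊕(A) = 24; verdict: NONSINGULAR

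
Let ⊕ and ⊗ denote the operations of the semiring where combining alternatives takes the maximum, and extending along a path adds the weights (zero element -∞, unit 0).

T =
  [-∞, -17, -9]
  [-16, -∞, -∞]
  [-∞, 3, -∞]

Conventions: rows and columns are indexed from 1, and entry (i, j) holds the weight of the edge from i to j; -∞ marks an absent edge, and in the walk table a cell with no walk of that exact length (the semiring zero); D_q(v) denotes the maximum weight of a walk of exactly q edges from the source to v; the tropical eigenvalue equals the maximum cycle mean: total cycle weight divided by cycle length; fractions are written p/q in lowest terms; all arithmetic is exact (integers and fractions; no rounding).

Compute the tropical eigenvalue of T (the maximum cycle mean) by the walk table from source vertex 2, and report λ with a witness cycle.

q=0: [-∞, 0, -∞]
q=1: [-16, -∞, -∞]
q=2: [-∞, -33, -25]
q=3: [-49, -22, -∞]
Optimal cycle mean attained by: cycle 1->3->2->1, total (-9) + 3 + (-16), length 3.
Answer: λ = -22/3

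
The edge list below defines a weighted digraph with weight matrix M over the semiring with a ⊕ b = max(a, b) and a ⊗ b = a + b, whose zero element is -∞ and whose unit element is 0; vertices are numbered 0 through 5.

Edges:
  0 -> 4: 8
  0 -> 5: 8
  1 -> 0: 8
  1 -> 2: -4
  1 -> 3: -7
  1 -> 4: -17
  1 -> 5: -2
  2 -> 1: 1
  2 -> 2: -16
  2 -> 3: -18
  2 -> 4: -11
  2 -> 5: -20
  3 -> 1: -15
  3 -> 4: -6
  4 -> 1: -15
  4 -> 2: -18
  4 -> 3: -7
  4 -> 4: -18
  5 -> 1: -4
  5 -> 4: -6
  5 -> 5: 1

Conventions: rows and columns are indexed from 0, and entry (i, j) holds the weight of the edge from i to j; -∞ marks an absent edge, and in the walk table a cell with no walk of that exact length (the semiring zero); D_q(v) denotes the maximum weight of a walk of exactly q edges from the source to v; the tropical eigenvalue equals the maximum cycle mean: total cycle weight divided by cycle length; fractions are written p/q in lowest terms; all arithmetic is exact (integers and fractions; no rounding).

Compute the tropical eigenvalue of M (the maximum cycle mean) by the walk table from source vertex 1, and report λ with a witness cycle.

q=0: [-∞, 0, -∞, -∞, -∞, -∞]
q=1: [8, -∞, -4, -7, -17, -2]
q=2: [-∞, -3, -20, -22, 16, 16]
q=3: [5, 12, -2, 9, 10, 17]
q=4: [20, 13, 8, 5, 13, 18]
q=5: [21, 14, 9, 6, 28, 28]
q=6: [22, 24, 10, 21, 29, 29]
Optimal cycle mean attained by: cycle 0->5->1->0, total 8 + (-4) + 8, length 3.
Answer: λ = 4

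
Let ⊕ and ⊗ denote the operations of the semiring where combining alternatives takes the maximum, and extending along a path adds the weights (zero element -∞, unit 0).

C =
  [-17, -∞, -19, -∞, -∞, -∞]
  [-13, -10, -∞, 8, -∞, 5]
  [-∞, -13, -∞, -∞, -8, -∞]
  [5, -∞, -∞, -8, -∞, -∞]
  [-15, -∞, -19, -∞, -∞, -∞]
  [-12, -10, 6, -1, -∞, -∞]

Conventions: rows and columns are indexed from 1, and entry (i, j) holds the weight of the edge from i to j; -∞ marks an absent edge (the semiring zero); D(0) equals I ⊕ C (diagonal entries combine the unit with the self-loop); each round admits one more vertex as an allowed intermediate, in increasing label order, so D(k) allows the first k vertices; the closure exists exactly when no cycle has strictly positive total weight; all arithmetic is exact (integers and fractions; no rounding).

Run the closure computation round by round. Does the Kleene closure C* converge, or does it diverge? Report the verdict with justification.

D(0):
  [0, -∞, -19, -∞, -∞, -∞]
  [-13, 0, -∞, 8, -∞, 5]
  [-∞, -13, 0, -∞, -8, -∞]
  [5, -∞, -∞, 0, -∞, -∞]
  [-15, -∞, -19, -∞, 0, -∞]
  [-12, -10, 6, -1, -∞, 0]
D(1):
  [0, -∞, -19, -∞, -∞, -∞]
  [-13, 0, -32, 8, -∞, 5]
  [-∞, -13, 0, -∞, -8, -∞]
  [5, -∞, -14, 0, -∞, -∞]
  [-15, -∞, -19, -∞, 0, -∞]
  [-12, -10, 6, -1, -∞, 0]
D(2):
  [0, -∞, -19, -∞, -∞, -∞]
  [-13, 0, -32, 8, -∞, 5]
  [-26, -13, 0, -5, -8, -8]
  [5, -∞, -14, 0, -∞, -∞]
  [-15, -∞, -19, -∞, 0, -∞]
  [-12, -10, 6, -1, -∞, 0]
D(3):
  [0, -32, -19, -24, -27, -27]
  [-13, 0, -32, 8, -40, 5]
  [-26, -13, 0, -5, -8, -8]
  [5, -27, -14, 0, -22, -22]
  [-15, -32, -19, -24, 0, -27]
  [-12, -7, 6, 1, -2, 0]
D(4):
  [0, -32, -19, -24, -27, -27]
  [13, 0, -6, 8, -14, 5]
  [0, -13, 0, -5, -8, -8]
  [5, -27, -14, 0, -22, -22]
  [-15, -32, -19, -24, 0, -27]
  [6, -7, 6, 1, -2, 0]
D(5):
  [0, -32, -19, -24, -27, -27]
  [13, 0, -6, 8, -14, 5]
  [0, -13, 0, -5, -8, -8]
  [5, -27, -14, 0, -22, -22]
  [-15, -32, -19, -24, 0, -27]
  [6, -7, 6, 1, -2, 0]
D(6):
  [0, -32, -19, -24, -27, -27]
  [13, 0, 11, 8, 3, 5]
  [0, -13, 0, -5, -8, -8]
  [5, -27, -14, 0, -22, -22]
  [-15, -32, -19, -24, 0, -27]
  [6, -7, 6, 1, -2, 0]
Key observation: every diagonal entry stays at the unit through all rounds, so no improving cycle exists.
Answer: CONVERGES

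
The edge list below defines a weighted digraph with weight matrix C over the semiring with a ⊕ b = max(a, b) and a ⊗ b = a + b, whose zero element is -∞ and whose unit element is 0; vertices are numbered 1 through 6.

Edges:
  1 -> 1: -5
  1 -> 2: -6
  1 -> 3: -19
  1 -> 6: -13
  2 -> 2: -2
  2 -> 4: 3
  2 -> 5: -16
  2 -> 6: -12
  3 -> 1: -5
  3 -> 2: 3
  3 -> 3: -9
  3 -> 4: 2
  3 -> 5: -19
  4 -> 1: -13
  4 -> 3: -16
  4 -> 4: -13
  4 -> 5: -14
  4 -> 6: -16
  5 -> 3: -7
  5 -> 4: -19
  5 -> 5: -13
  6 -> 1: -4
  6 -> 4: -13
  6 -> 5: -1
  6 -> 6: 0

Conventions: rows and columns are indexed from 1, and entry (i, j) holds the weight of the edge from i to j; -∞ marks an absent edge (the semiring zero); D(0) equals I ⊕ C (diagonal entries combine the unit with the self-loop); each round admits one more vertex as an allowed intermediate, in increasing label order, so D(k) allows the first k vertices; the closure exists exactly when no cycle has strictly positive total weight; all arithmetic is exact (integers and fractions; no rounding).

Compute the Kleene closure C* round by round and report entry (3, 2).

D(0):
  [0, -6, -19, -∞, -∞, -13]
  [-∞, 0, -∞, 3, -16, -12]
  [-5, 3, 0, 2, -19, -∞]
  [-13, -∞, -16, 0, -14, -16]
  [-∞, -∞, -7, -19, 0, -∞]
  [-4, -∞, -∞, -13, -1, 0]
D(1):
  [0, -6, -19, -∞, -∞, -13]
  [-∞, 0, -∞, 3, -16, -12]
  [-5, 3, 0, 2, -19, -18]
  [-13, -19, -16, 0, -14, -16]
  [-∞, -∞, -7, -19, 0, -∞]
  [-4, -10, -23, -13, -1, 0]
D(2):
  [0, -6, -19, -3, -22, -13]
  [-∞, 0, -∞, 3, -16, -12]
  [-5, 3, 0, 6, -13, -9]
  [-13, -19, -16, 0, -14, -16]
  [-∞, -∞, -7, -19, 0, -∞]
  [-4, -10, -23, -7, -1, 0]
D(3):
  [0, -6, -19, -3, -22, -13]
  [-∞, 0, -∞, 3, -16, -12]
  [-5, 3, 0, 6, -13, -9]
  [-13, -13, -16, 0, -14, -16]
  [-12, -4, -7, -1, 0, -16]
  [-4, -10, -23, -7, -1, 0]
D(4):
  [0, -6, -19, -3, -17, -13]
  [-10, 0, -13, 3, -11, -12]
  [-5, 3, 0, 6, -8, -9]
  [-13, -13, -16, 0, -14, -16]
  [-12, -4, -7, -1, 0, -16]
  [-4, -10, -23, -7, -1, 0]
D(5):
  [0, -6, -19, -3, -17, -13]
  [-10, 0, -13, 3, -11, -12]
  [-5, 3, 0, 6, -8, -9]
  [-13, -13, -16, 0, -14, -16]
  [-12, -4, -7, -1, 0, -16]
  [-4, -5, -8, -2, -1, 0]
D(6):
  [0, -6, -19, -3, -14, -13]
  [-10, 0, -13, 3, -11, -12]
  [-5, 3, 0, 6, -8, -9]
  [-13, -13, -16, 0, -14, -16]
  [-12, -4, -7, -1, 0, -16]
  [-4, -5, -8, -2, -1, 0]
Answer: C*[3][2] = 3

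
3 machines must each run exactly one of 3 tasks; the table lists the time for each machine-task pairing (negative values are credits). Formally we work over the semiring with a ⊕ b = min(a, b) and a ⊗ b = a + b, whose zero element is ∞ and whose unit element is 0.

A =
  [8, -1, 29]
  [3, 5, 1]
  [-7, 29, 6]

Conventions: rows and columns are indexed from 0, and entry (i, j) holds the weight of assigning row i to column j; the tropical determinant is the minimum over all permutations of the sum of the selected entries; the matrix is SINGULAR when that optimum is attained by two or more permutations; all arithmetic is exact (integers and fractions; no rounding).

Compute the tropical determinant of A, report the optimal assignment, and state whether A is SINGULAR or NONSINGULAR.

σ = (0, 1, 2): 8 + 5 + 6 = 19
σ = (0, 2, 1): 8 + 1 + 29 = 38
σ = (1, 0, 2): (-1) + 3 + 6 = 8
σ = (1, 2, 0): (-1) + 1 + (-7) = -7
σ = (2, 0, 1): 29 + 3 + 29 = 61
σ = (2, 1, 0): 29 + 5 + (-7) = 27
Optimal value attained by: σ = (1, 2, 0).
Answer: det⊕(A) = -7; verdict: NONSINGULAR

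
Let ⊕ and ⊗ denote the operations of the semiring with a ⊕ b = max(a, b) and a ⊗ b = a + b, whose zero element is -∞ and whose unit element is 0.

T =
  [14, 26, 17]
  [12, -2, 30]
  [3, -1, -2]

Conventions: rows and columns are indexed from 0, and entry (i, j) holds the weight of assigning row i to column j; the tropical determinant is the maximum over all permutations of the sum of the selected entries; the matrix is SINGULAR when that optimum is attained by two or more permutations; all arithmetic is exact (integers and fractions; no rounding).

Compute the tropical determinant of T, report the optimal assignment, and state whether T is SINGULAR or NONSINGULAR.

σ = (0, 1, 2): 14 + (-2) + (-2) = 10
σ = (0, 2, 1): 14 + 30 + (-1) = 43
σ = (1, 0, 2): 26 + 12 + (-2) = 36
σ = (1, 2, 0): 26 + 30 + 3 = 59
σ = (2, 0, 1): 17 + 12 + (-1) = 28
σ = (2, 1, 0): 17 + (-2) + 3 = 18
Optimal value attained by: σ = (1, 2, 0).
Answer: det⊕(T) = 59; verdict: NONSINGULAR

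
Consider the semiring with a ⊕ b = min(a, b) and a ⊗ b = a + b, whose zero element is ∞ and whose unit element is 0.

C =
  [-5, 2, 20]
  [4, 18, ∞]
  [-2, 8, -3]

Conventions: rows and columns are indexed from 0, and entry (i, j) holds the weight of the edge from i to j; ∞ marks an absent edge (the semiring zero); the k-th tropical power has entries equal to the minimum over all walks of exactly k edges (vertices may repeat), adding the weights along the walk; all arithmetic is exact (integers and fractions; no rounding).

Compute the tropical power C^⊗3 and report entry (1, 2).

C^⊗2:
  [-10, -3, 15]
  [-1, 6, 24]
  [-7, 0, -6]
C^⊗3:
  [-15, -8, 10]
  [-6, 1, 19]
  [-12, -5, -9]
Key observation: the optimum is the walk 1->0->0->2, with weight 4 + (-5) + 20 = 19.
Optimal value attained by: walk 1->0->0->2.
Answer: (C^⊗3)[1][2] = 19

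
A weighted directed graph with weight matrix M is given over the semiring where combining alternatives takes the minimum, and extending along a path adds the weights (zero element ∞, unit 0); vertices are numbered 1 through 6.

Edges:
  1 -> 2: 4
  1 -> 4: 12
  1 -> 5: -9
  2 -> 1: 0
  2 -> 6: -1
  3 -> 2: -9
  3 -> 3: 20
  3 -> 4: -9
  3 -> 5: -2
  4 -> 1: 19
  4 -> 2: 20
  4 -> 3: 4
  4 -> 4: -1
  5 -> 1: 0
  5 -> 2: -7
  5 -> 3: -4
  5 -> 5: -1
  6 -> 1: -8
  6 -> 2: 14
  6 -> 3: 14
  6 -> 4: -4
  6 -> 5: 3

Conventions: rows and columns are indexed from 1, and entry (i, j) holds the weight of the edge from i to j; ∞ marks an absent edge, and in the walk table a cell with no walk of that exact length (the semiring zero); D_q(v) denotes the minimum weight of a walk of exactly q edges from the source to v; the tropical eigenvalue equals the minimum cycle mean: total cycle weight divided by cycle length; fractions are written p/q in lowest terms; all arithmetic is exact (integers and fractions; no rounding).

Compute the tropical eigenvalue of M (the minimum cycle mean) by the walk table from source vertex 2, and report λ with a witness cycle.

q=0: [∞, 0, ∞, ∞, ∞, ∞]
q=1: [0, ∞, ∞, ∞, ∞, -1]
q=2: [-9, 4, 13, -5, -9, ∞]
q=3: [-9, -16, -13, -6, -18, 3]
q=4: [-18, -25, -22, -22, -19, -17]
q=5: [-25, -31, -23, -31, -27, -26]
q=6: [-34, -34, -31, -32, -34, -32]
Optimal cycle mean attained by: cycle 1->5->2->6->1, total (-9) + (-7) + (-1) + (-8), length 4.
Answer: λ = -25/4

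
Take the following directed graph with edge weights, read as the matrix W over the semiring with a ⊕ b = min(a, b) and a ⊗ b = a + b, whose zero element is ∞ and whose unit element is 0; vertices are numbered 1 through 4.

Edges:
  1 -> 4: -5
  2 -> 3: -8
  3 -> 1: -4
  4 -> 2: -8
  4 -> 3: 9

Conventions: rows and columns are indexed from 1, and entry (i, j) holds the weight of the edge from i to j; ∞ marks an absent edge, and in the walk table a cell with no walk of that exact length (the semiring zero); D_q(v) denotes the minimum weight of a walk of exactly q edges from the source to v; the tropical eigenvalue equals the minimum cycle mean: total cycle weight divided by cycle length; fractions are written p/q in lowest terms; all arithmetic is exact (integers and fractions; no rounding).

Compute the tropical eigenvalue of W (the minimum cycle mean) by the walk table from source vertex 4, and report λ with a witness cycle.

q=0: [∞, ∞, ∞, 0]
q=1: [∞, -8, 9, ∞]
q=2: [5, ∞, -16, ∞]
q=3: [-20, ∞, ∞, 0]
q=4: [∞, -8, 9, -25]
Optimal cycle mean attained by: cycle 1->4->2->3->1, total (-5) + (-8) + (-8) + (-4), length 4.
Answer: λ = -25/4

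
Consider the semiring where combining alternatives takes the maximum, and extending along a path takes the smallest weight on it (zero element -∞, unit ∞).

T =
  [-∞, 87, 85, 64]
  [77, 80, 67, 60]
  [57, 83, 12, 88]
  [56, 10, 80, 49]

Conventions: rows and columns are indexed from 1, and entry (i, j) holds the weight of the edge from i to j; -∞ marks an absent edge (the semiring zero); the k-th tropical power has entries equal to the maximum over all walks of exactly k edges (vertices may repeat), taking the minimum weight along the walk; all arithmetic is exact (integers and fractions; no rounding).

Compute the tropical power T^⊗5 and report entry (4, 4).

T^⊗2:
  [77, 83, 67, 85]
  [77, 80, 77, 67]
  [77, 80, 80, 60]
  [57, 80, 56, 80]
T^⊗3:
  [77, 80, 80, 67]
  [77, 80, 77, 77]
  [77, 80, 77, 80]
  [77, 80, 80, 60]
T^⊗4:
  [77, 80, 77, 80]
  [77, 80, 77, 77]
  [77, 80, 80, 77]
  [77, 80, 77, 80]
T^⊗5:
  [77, 80, 80, 77]
  [77, 80, 77, 77]
  [77, 80, 77, 80]
  [77, 80, 80, 77]
Key observation: the optimum is the walk 4->3->2->1->3->4, with weight 80 min 83 min 77 min 85 min 88 = 77.
Optimal value attained by: walk 4->3->2->1->3->4.
Answer: (T^⊗5)[4][4] = 77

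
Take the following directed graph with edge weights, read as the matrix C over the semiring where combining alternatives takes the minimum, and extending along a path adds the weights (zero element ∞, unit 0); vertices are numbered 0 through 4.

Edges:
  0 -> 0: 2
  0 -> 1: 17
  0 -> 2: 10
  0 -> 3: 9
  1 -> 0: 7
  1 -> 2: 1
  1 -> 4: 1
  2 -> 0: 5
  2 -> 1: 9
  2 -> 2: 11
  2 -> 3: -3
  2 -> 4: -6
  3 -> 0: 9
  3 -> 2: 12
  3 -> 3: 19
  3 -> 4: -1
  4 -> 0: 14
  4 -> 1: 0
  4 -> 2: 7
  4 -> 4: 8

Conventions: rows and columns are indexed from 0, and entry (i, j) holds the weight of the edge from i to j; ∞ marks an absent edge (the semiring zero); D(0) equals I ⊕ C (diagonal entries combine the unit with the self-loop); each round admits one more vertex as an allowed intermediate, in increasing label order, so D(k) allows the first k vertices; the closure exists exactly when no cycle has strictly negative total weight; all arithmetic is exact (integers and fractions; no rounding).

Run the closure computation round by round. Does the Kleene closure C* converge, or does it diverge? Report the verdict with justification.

D(0):
  [0, 17, 10, 9, ∞]
  [7, 0, 1, ∞, 1]
  [5, 9, 0, -3, -6]
  [9, ∞, 12, 0, -1]
  [14, 0, 7, ∞, 0]
D(1):
  [0, 17, 10, 9, ∞]
  [7, 0, 1, 16, 1]
  [5, 9, 0, -3, -6]
  [9, 26, 12, 0, -1]
  [14, 0, 7, 23, 0]
D(2):
  [0, 17, 10, 9, 18]
  [7, 0, 1, 16, 1]
  [5, 9, 0, -3, -6]
  [9, 26, 12, 0, -1]
  [7, 0, 1, 16, 0]
Detection: at round 3, diagonal entry (4, 4) turns strictly negative.
Key observation: the cycle 4->1->2->4 has total weight 0 + 1 + (-6), which is strictly negative.
Answer: DIVERGES — negative cycle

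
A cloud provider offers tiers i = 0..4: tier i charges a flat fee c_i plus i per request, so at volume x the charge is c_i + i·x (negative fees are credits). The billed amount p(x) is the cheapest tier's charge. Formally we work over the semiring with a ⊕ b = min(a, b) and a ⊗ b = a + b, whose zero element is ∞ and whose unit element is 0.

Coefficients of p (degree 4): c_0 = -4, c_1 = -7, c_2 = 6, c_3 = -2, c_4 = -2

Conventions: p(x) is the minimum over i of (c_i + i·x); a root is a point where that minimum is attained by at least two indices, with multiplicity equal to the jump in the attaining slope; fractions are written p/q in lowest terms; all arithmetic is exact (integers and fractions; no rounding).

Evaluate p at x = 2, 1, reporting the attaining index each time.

p(2) = min(-4+0·2=-4, -7+1·2=-5, 6+2·2=10, -2+3·2=4, -2+4·2=6) = -5 (attained by i=1)
p(1) = min(-4+0·1=-4, -7+1·1=-6, 6+2·1=8, -2+3·1=1, -2+4·1=2) = -6 (attained by i=1)
Answer: p(2) = -5; p(1) = -6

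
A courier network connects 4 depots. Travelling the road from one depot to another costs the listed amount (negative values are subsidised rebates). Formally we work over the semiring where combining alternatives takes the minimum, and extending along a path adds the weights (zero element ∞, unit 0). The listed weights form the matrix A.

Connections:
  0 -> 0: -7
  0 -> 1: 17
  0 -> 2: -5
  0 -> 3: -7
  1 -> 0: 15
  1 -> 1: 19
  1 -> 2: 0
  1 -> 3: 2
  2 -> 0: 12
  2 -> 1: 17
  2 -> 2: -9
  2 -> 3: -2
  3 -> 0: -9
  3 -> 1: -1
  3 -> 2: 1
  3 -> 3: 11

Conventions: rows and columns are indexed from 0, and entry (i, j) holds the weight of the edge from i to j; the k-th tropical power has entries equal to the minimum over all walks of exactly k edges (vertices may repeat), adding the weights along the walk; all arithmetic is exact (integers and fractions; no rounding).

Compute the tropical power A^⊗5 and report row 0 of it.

A^⊗2:
  [-16, -8, -14, -14]
  [-7, 1, -9, -2]
  [-11, -3, -18, -11]
  [-16, 8, -14, -16]
A^⊗3:
  [-23, -15, -23, -23]
  [-14, -3, -18, -14]
  [-20, -12, -27, -20]
  [-25, -17, -23, -23]
A^⊗4:
  [-32, -24, -32, -30]
  [-23, -15, -27, -21]
  [-29, -21, -36, -29]
  [-32, -24, -32, -32]
A^⊗5:
  [-39, -31, -41, -39]
  [-30, -22, -36, -30]
  [-38, -30, -45, -38]
  [-41, -33, -41, -39]
Answer: row 0 of A^⊗5 = [-39, -31, -41, -39]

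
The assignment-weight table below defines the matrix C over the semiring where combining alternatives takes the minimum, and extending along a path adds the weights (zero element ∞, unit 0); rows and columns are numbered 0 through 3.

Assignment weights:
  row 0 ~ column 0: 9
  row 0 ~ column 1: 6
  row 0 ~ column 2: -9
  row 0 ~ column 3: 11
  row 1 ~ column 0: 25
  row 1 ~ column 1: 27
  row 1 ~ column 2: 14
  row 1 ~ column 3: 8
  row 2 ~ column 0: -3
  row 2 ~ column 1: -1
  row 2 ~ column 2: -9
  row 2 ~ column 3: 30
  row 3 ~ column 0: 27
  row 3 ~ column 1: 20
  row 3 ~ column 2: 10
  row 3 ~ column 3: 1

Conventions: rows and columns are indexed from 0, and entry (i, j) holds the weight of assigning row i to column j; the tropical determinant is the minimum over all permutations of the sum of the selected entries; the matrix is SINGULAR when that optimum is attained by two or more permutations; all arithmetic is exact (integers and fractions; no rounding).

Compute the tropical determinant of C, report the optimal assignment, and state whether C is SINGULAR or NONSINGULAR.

σ = (0, 1, 2, 3): 9 + 27 + (-9) + 1 = 28
σ = (0, 1, 3, 2): 9 + 27 + 30 + 10 = 76
σ = (0, 2, 1, 3): 9 + 14 + (-1) + 1 = 23
σ = (0, 2, 3, 1): 9 + 14 + 30 + 20 = 73
σ = (0, 3, 1, 2): 9 + 8 + (-1) + 10 = 26
σ = (0, 3, 2, 1): 9 + 8 + (-9) + 20 = 28
σ = (1, 0, 2, 3): 6 + 25 + (-9) + 1 = 23
σ = (1, 0, 3, 2): 6 + 25 + 30 + 10 = 71
σ = (1, 2, 0, 3): 6 + 14 + (-3) + 1 = 18
σ = (1, 2, 3, 0): 6 + 14 + 30 + 27 = 77
σ = (1, 3, 0, 2): 6 + 8 + (-3) + 10 = 21
σ = (1, 3, 2, 0): 6 + 8 + (-9) + 27 = 32
σ = (2, 0, 1, 3): (-9) + 25 + (-1) + 1 = 16
σ = (2, 0, 3, 1): (-9) + 25 + 30 + 20 = 66
σ = (2, 1, 0, 3): (-9) + 27 + (-3) + 1 = 16
σ = (2, 1, 3, 0): (-9) + 27 + 30 + 27 = 75
σ = (2, 3, 0, 1): (-9) + 8 + (-3) + 20 = 16
σ = (2, 3, 1, 0): (-9) + 8 + (-1) + 27 = 25
σ = (3, 0, 1, 2): 11 + 25 + (-1) + 10 = 45
σ = (3, 0, 2, 1): 11 + 25 + (-9) + 20 = 47
σ = (3, 1, 0, 2): 11 + 27 + (-3) + 10 = 45
σ = (3, 1, 2, 0): 11 + 27 + (-9) + 27 = 56
σ = (3, 2, 0, 1): 11 + 14 + (-3) + 20 = 42
σ = (3, 2, 1, 0): 11 + 14 + (-1) + 27 = 51
Optimal value attained by: σ = (2, 0, 1, 3).
Answer: det⊕(C) = 16; verdict: SINGULAR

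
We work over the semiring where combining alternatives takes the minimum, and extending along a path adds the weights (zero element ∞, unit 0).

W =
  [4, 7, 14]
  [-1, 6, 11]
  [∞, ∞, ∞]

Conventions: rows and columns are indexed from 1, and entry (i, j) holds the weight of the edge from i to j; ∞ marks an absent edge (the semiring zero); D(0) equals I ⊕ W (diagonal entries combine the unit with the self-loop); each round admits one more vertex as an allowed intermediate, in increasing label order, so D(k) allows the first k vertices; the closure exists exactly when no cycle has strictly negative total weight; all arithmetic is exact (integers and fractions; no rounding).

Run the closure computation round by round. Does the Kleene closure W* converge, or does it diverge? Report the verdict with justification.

D(0):
  [0, 7, 14]
  [-1, 0, 11]
  [∞, ∞, 0]
D(1):
  [0, 7, 14]
  [-1, 0, 11]
  [∞, ∞, 0]
D(2):
  [0, 7, 14]
  [-1, 0, 11]
  [∞, ∞, 0]
D(3):
  [0, 7, 14]
  [-1, 0, 11]
  [∞, ∞, 0]
Key observation: every diagonal entry stays at the unit through all rounds, so no improving cycle exists.
Answer: CONVERGES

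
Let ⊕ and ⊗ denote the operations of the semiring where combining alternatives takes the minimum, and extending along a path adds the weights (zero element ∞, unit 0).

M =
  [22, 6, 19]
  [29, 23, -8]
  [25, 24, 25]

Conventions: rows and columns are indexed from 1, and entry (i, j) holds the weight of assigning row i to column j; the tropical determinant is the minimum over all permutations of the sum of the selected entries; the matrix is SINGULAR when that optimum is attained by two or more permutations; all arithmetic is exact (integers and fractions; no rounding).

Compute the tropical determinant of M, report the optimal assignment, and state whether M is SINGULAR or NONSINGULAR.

σ = (1, 2, 3): 22 + 23 + 25 = 70
σ = (1, 3, 2): 22 + (-8) + 24 = 38
σ = (2, 1, 3): 6 + 29 + 25 = 60
σ = (2, 3, 1): 6 + (-8) + 25 = 23
σ = (3, 1, 2): 19 + 29 + 24 = 72
σ = (3, 2, 1): 19 + 23 + 25 = 67
Optimal value attained by: σ = (2, 3, 1).
Answer: det⊕(M) = 23; verdict: NONSINGULAR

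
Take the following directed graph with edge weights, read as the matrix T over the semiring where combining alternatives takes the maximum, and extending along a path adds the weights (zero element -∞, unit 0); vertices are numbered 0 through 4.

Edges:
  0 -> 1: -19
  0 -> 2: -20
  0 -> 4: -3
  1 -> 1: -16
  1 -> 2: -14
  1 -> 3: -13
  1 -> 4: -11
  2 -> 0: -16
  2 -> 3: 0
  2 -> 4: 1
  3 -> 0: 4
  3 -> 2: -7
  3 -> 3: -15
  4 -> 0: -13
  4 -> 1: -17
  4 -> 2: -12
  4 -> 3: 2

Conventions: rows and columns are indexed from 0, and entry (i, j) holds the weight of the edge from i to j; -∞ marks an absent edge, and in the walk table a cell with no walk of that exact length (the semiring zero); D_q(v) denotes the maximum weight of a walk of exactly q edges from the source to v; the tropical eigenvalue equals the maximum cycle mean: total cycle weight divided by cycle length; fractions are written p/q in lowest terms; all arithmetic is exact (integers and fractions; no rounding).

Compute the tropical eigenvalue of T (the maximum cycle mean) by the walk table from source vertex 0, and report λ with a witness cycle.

q=0: [0, -∞, -∞, -∞, -∞]
q=1: [-∞, -19, -20, -∞, -3]
q=2: [-16, -20, -15, -1, -19]
q=3: [3, -35, -8, -15, -14]
q=4: [-11, -16, -17, -8, 0]
q=5: [-4, -17, -12, 2, -14]
Optimal cycle mean attained by: cycle 0->4->3->0, total (-3) + 2 + 4, length 3.
Answer: λ = 1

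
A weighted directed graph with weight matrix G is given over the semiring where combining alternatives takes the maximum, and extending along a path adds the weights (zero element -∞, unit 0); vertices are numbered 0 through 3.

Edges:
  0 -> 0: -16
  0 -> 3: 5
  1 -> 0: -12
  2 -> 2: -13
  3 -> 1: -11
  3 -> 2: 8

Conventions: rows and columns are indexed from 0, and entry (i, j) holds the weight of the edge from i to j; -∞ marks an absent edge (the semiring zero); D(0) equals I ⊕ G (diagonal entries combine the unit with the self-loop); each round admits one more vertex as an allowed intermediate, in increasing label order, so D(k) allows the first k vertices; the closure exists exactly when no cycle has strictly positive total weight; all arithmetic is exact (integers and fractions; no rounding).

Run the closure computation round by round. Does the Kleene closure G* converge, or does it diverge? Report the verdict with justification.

D(0):
  [0, -∞, -∞, 5]
  [-12, 0, -∞, -∞]
  [-∞, -∞, 0, -∞]
  [-∞, -11, 8, 0]
D(1):
  [0, -∞, -∞, 5]
  [-12, 0, -∞, -7]
  [-∞, -∞, 0, -∞]
  [-∞, -11, 8, 0]
D(2):
  [0, -∞, -∞, 5]
  [-12, 0, -∞, -7]
  [-∞, -∞, 0, -∞]
  [-23, -11, 8, 0]
D(3):
  [0, -∞, -∞, 5]
  [-12, 0, -∞, -7]
  [-∞, -∞, 0, -∞]
  [-23, -11, 8, 0]
D(4):
  [0, -6, 13, 5]
  [-12, 0, 1, -7]
  [-∞, -∞, 0, -∞]
  [-23, -11, 8, 0]
Key observation: every diagonal entry stays at the unit through all rounds, so no improving cycle exists.
Answer: CONVERGES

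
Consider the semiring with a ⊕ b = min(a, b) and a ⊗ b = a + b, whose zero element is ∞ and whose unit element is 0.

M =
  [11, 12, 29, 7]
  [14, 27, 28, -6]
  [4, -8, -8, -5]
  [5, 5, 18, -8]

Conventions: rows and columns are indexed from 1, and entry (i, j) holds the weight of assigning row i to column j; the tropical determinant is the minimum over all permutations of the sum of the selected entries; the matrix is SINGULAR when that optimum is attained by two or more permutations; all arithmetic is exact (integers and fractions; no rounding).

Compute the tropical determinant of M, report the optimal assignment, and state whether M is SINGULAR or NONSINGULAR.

σ = (1, 2, 3, 4): 11 + 27 + (-8) + (-8) = 22
σ = (1, 2, 4, 3): 11 + 27 + (-5) + 18 = 51
σ = (1, 3, 2, 4): 11 + 28 + (-8) + (-8) = 23
σ = (1, 3, 4, 2): 11 + 28 + (-5) + 5 = 39
σ = (1, 4, 2, 3): 11 + (-6) + (-8) + 18 = 15
σ = (1, 4, 3, 2): 11 + (-6) + (-8) + 5 = 2
σ = (2, 1, 3, 4): 12 + 14 + (-8) + (-8) = 10
σ = (2, 1, 4, 3): 12 + 14 + (-5) + 18 = 39
σ = (2, 3, 1, 4): 12 + 28 + 4 + (-8) = 36
σ = (2, 3, 4, 1): 12 + 28 + (-5) + 5 = 40
σ = (2, 4, 1, 3): 12 + (-6) + 4 + 18 = 28
σ = (2, 4, 3, 1): 12 + (-6) + (-8) + 5 = 3
σ = (3, 1, 2, 4): 29 + 14 + (-8) + (-8) = 27
σ = (3, 1, 4, 2): 29 + 14 + (-5) + 5 = 43
σ = (3, 2, 1, 4): 29 + 27 + 4 + (-8) = 52
σ = (3, 2, 4, 1): 29 + 27 + (-5) + 5 = 56
σ = (3, 4, 1, 2): 29 + (-6) + 4 + 5 = 32
σ = (3, 4, 2, 1): 29 + (-6) + (-8) + 5 = 20
σ = (4, 1, 2, 3): 7 + 14 + (-8) + 18 = 31
σ = (4, 1, 3, 2): 7 + 14 + (-8) + 5 = 18
σ = (4, 2, 1, 3): 7 + 27 + 4 + 18 = 56
σ = (4, 2, 3, 1): 7 + 27 + (-8) + 5 = 31
σ = (4, 3, 1, 2): 7 + 28 + 4 + 5 = 44
σ = (4, 3, 2, 1): 7 + 28 + (-8) + 5 = 32
Optimal value attained by: σ = (1, 4, 3, 2).
Answer: det⊕(M) = 2; verdict: NONSINGULAR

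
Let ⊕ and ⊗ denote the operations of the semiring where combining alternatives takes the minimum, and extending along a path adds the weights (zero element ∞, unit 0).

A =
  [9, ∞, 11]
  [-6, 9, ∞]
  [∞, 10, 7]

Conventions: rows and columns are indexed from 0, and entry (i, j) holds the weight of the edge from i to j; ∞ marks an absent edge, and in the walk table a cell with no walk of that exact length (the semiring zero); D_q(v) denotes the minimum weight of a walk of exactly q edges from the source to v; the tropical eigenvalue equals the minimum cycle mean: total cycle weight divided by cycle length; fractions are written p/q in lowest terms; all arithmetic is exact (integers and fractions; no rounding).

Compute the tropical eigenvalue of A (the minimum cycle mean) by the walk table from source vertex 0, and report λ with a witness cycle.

q=0: [0, ∞, ∞]
q=1: [9, ∞, 11]
q=2: [18, 21, 18]
q=3: [15, 28, 25]
Optimal cycle mean attained by: cycle 0->2->1->0, total 11 + 10 + (-6), length 3.
Answer: λ = 5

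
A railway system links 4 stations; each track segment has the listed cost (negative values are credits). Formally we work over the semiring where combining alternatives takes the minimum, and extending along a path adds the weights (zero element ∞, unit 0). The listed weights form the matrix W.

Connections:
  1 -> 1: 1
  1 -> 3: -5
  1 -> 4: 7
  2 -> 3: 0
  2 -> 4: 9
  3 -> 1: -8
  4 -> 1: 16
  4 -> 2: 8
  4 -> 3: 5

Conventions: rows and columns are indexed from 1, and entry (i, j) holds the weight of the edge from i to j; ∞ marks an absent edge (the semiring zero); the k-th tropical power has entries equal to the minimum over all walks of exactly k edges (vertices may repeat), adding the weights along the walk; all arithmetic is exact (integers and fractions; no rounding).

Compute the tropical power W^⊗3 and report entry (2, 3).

W^⊗2:
  [-13, 15, -4, 8]
  [-8, 17, 14, ∞]
  [-7, ∞, -13, -1]
  [-3, ∞, 8, 17]
W^⊗3:
  [-12, 16, -18, -6]
  [-7, ∞, -13, -1]
  [-21, 7, -12, 0]
  [-2, 25, -8, 4]
Key observation: the optimum is the walk 2->3->1->3, with weight 0 + (-8) + (-5) = -13.
Optimal value attained by: walk 2->3->1->3.
Answer: (W^⊗3)[2][3] = -13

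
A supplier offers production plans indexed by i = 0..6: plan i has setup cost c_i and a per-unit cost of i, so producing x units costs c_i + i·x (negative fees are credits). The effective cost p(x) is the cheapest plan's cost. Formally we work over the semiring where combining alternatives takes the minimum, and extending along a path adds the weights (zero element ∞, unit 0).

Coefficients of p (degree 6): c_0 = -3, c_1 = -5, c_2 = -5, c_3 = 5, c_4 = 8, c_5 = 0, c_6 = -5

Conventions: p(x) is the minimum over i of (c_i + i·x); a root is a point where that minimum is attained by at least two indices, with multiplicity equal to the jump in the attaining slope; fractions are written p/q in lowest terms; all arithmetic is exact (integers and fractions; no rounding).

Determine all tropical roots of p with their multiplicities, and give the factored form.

hull edge (i=0, c=-3) to (i=1, c=-5): slope -2, span 1
hull edge (i=1, c=-5) to (i=6, c=-5): slope 0, span 5
Factored form: p(x) = -5 ⊗ (x ⊕ 0) ⊗ (x ⊕ 0) ⊗ (x ⊕ 0) ⊗ (x ⊕ 0) ⊗ (x ⊕ 0) ⊗ (x ⊕ 2)
Answer: roots = 0 (mult 5), 2 (mult 1)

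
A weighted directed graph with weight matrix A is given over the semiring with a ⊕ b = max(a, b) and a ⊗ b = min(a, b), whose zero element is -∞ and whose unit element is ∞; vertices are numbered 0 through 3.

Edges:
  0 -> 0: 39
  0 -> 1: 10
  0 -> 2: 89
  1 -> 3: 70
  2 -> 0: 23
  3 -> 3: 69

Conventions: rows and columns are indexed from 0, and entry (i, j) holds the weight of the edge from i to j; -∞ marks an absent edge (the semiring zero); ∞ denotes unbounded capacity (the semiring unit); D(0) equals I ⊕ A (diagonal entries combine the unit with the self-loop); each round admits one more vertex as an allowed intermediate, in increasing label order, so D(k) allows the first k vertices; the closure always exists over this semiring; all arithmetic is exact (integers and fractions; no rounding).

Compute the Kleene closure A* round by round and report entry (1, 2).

D(0):
  [∞, 10, 89, -∞]
  [-∞, ∞, -∞, 70]
  [23, -∞, ∞, -∞]
  [-∞, -∞, -∞, ∞]
D(1):
  [∞, 10, 89, -∞]
  [-∞, ∞, -∞, 70]
  [23, 10, ∞, -∞]
  [-∞, -∞, -∞, ∞]
D(2):
  [∞, 10, 89, 10]
  [-∞, ∞, -∞, 70]
  [23, 10, ∞, 10]
  [-∞, -∞, -∞, ∞]
D(3):
  [∞, 10, 89, 10]
  [-∞, ∞, -∞, 70]
  [23, 10, ∞, 10]
  [-∞, -∞, -∞, ∞]
D(4):
  [∞, 10, 89, 10]
  [-∞, ∞, -∞, 70]
  [23, 10, ∞, 10]
  [-∞, -∞, -∞, ∞]
Answer: A*[1][2] = -∞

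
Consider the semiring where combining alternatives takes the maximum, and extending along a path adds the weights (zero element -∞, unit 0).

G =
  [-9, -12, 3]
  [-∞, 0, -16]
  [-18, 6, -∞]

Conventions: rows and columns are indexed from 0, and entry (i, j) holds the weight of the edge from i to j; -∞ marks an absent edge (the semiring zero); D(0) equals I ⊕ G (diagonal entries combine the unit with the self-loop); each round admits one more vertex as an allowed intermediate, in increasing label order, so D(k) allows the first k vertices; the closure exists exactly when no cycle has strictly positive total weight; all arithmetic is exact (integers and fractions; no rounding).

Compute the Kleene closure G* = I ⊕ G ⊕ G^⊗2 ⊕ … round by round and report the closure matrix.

D(0):
  [0, -12, 3]
  [-∞, 0, -16]
  [-18, 6, 0]
D(1):
  [0, -12, 3]
  [-∞, 0, -16]
  [-18, 6, 0]
D(2):
  [0, -12, 3]
  [-∞, 0, -16]
  [-18, 6, 0]
D(3):
  [0, 9, 3]
  [-34, 0, -16]
  [-18, 6, 0]
Answer: G* = [[0, 9, 3], [-34, 0, -16], [-18, 6, 0]]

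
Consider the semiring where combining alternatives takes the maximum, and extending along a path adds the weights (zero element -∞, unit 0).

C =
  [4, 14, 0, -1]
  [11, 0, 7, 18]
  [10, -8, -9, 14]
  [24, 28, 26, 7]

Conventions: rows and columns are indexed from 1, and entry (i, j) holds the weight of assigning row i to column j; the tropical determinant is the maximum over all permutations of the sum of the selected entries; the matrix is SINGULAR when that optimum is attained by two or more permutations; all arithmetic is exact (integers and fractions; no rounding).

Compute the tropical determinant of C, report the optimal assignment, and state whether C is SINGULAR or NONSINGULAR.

σ = (1, 2, 3, 4): 4 + 0 + (-9) + 7 = 2
σ = (1, 2, 4, 3): 4 + 0 + 14 + 26 = 44
σ = (1, 3, 2, 4): 4 + 7 + (-8) + 7 = 10
σ = (1, 3, 4, 2): 4 + 7 + 14 + 28 = 53
σ = (1, 4, 2, 3): 4 + 18 + (-8) + 26 = 40
σ = (1, 4, 3, 2): 4 + 18 + (-9) + 28 = 41
σ = (2, 1, 3, 4): 14 + 11 + (-9) + 7 = 23
σ = (2, 1, 4, 3): 14 + 11 + 14 + 26 = 65
σ = (2, 3, 1, 4): 14 + 7 + 10 + 7 = 38
σ = (2, 3, 4, 1): 14 + 7 + 14 + 24 = 59
σ = (2, 4, 1, 3): 14 + 18 + 10 + 26 = 68
σ = (2, 4, 3, 1): 14 + 18 + (-9) + 24 = 47
σ = (3, 1, 2, 4): 0 + 11 + (-8) + 7 = 10
σ = (3, 1, 4, 2): 0 + 11 + 14 + 28 = 53
σ = (3, 2, 1, 4): 0 + 0 + 10 + 7 = 17
σ = (3, 2, 4, 1): 0 + 0 + 14 + 24 = 38
σ = (3, 4, 1, 2): 0 + 18 + 10 + 28 = 56
σ = (3, 4, 2, 1): 0 + 18 + (-8) + 24 = 34
σ = (4, 1, 2, 3): (-1) + 11 + (-8) + 26 = 28
σ = (4, 1, 3, 2): (-1) + 11 + (-9) + 28 = 29
σ = (4, 2, 1, 3): (-1) + 0 + 10 + 26 = 35
σ = (4, 2, 3, 1): (-1) + 0 + (-9) + 24 = 14
σ = (4, 3, 1, 2): (-1) + 7 + 10 + 28 = 44
σ = (4, 3, 2, 1): (-1) + 7 + (-8) + 24 = 22
Optimal value attained by: σ = (2, 4, 1, 3).
Answer: det⊕(C) = 68; verdict: NONSINGULAR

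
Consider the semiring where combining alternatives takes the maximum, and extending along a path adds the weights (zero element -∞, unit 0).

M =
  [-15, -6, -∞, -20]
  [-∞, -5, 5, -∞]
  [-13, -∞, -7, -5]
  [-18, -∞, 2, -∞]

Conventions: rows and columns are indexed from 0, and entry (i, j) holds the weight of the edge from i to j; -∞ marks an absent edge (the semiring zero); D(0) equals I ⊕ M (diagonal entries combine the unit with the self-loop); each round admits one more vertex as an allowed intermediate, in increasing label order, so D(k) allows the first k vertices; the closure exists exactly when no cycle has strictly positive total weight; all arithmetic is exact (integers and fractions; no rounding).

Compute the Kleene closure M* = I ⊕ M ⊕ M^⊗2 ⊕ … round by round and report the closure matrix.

D(0):
  [0, -6, -∞, -20]
  [-∞, 0, 5, -∞]
  [-13, -∞, 0, -5]
  [-18, -∞, 2, 0]
D(1):
  [0, -6, -∞, -20]
  [-∞, 0, 5, -∞]
  [-13, -19, 0, -5]
  [-18, -24, 2, 0]
D(2):
  [0, -6, -1, -20]
  [-∞, 0, 5, -∞]
  [-13, -19, 0, -5]
  [-18, -24, 2, 0]
D(3):
  [0, -6, -1, -6]
  [-8, 0, 5, 0]
  [-13, -19, 0, -5]
  [-11, -17, 2, 0]
D(4):
  [0, -6, -1, -6]
  [-8, 0, 5, 0]
  [-13, -19, 0, -5]
  [-11, -17, 2, 0]
Answer: M* = [[0, -6, -1, -6], [-8, 0, 5, 0], [-13, -19, 0, -5], [-11, -17, 2, 0]]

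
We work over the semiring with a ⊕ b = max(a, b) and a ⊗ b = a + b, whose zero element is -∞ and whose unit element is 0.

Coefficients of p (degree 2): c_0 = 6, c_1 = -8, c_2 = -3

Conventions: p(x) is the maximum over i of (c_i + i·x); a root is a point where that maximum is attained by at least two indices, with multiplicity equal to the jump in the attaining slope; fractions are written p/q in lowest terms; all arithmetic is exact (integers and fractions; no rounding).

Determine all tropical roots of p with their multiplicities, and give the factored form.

hull edge (i=0, c=6) to (i=2, c=-3): slope -9/2, span 2
Factored form: p(x) = -3 ⊗ (x ⊕ 9/2) ⊗ (x ⊕ 9/2)
Answer: roots = 9/2 (mult 2)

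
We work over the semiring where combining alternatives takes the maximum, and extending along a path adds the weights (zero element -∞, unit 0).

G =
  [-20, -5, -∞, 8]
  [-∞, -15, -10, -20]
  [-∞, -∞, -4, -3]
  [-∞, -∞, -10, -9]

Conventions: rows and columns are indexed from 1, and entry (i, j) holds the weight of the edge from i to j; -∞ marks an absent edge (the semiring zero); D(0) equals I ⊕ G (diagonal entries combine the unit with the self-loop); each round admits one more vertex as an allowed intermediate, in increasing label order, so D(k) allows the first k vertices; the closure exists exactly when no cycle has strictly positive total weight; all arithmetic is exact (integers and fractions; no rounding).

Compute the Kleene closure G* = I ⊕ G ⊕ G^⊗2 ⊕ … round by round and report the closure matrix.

D(0):
  [0, -5, -∞, 8]
  [-∞, 0, -10, -20]
  [-∞, -∞, 0, -3]
  [-∞, -∞, -10, 0]
D(1):
  [0, -5, -∞, 8]
  [-∞, 0, -10, -20]
  [-∞, -∞, 0, -3]
  [-∞, -∞, -10, 0]
D(2):
  [0, -5, -15, 8]
  [-∞, 0, -10, -20]
  [-∞, -∞, 0, -3]
  [-∞, -∞, -10, 0]
D(3):
  [0, -5, -15, 8]
  [-∞, 0, -10, -13]
  [-∞, -∞, 0, -3]
  [-∞, -∞, -10, 0]
D(4):
  [0, -5, -2, 8]
  [-∞, 0, -10, -13]
  [-∞, -∞, 0, -3]
  [-∞, -∞, -10, 0]
Answer: G* = [[0, -5, -2, 8], [-∞, 0, -10, -13], [-∞, -∞, 0, -3], [-∞, -∞, -10, 0]]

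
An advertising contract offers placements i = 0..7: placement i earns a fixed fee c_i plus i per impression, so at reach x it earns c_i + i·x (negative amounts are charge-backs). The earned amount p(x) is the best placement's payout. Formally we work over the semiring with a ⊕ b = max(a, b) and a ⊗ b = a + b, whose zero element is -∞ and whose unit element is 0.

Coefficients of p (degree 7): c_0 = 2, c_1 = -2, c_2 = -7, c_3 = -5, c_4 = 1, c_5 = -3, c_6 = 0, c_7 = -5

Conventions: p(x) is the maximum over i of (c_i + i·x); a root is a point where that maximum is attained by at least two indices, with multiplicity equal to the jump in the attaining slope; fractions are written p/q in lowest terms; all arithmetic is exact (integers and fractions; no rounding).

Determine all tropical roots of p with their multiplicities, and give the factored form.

hull edge (i=0, c=2) to (i=4, c=1): slope -1/4, span 4
hull edge (i=4, c=1) to (i=6, c=0): slope -1/2, span 2
hull edge (i=6, c=0) to (i=7, c=-5): slope -5, span 1
Factored form: p(x) = -5 ⊗ (x ⊕ 1/4) ⊗ (x ⊕ 1/4) ⊗ (x ⊕ 1/4) ⊗ (x ⊕ 1/4) ⊗ (x ⊕ 1/2) ⊗ (x ⊕ 1/2) ⊗ (x ⊕ 5)
Answer: roots = 1/4 (mult 4), 1/2 (mult 2), 5 (mult 1)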